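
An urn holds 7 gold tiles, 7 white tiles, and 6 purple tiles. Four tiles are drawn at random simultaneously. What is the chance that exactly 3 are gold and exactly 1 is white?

49/969

Unordered draws without replacement: count favorable combinations over C(20,4).
Favorable = C(7,3) · C(7,1) · C(6,0) = 245; total = C(20,4) = 4845.
P = 245/4845 = 49/969 ≈ 0.0506.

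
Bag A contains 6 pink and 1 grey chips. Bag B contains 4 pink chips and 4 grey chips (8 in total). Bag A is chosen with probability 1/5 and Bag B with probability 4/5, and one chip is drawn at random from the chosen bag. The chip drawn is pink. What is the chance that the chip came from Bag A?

P(pink | Bag A) = 6/7; P(pink | Bag B) = 1/2.
P(pink) = 1/5·6/7 + 4/5·1/2 = 4/7.
By Bayes' rule, P(Bag A | pink) = 6/35 / 4/7 = 3/10 ≈ 0.3000.

3/10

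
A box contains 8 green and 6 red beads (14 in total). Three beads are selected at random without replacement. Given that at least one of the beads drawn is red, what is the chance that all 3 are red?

5/77

P(all 3 red) = C(6,3)/C(14,3) = 5/91; P(at least one red) = 1 − C(8,3)/C(14,3) = 11/13.
Since 'all 3 red' ⊆ 'at least one red', P(all 3 | at least one) = 5/91 / 11/13 = 5/77 ≈ 0.0649.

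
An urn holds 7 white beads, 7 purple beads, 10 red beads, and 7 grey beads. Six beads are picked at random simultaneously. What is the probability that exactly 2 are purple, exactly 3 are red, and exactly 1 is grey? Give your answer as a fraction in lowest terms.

280/11687

Unordered draws without replacement: count favorable combinations over C(31,6).
Favorable = C(7,0) · C(7,2) · C(10,3) · C(7,1) = 17640; total = C(31,6) = 736281.
P = 17640/736281 = 280/11687 ≈ 0.0240.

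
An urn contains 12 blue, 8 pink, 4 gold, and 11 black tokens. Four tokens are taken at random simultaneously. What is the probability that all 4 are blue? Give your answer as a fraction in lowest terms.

Unordered draws without replacement: count favorable combinations over C(35,4).
Favorable = C(12,4) · C(8,0) · C(4,0) · C(11,0) = 495; total = C(35,4) = 52360.
P = 495/52360 = 9/952 ≈ 0.0095.

9/952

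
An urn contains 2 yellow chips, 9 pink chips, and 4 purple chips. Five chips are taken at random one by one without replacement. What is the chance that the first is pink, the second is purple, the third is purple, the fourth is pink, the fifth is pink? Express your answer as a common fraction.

Multiply the conditional probability of each draw in order, without replacement, so each draw removes one from its color and from the total.
P = (9/15) · (4/14) · (3/13) · (8/12) · (7/11) = 12/715 ≈ 0.0168.

12/715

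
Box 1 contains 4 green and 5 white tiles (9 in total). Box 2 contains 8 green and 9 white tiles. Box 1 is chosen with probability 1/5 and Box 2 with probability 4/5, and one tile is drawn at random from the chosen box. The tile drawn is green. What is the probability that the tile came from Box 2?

P(green | Box 1) = 4/9; P(green | Box 2) = 8/17.
P(green) = 1/5·4/9 + 4/5·8/17 = 356/765.
By Bayes' rule, P(Box 2 | green) = 32/85 / 356/765 = 72/89 ≈ 0.8090.

72/89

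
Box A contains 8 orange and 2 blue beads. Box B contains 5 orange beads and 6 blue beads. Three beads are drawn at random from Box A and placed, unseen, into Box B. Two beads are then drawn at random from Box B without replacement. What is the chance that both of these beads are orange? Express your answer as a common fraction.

358/1365

Condition on how many of the transferred beads are orange (from Box A: 8 orange of 10; then Box B has 14 total).
  1 orange: C(8,1)C(2,2)/C(10,3) = 1/15; then P = C(6,2)/C(14,2) = 15/91
  2 orange: C(8,2)C(2,1)/C(10,3) = 7/15; then P = C(7,2)/C(14,2) = 3/13
  3 orange: C(8,3)C(2,0)/C(10,3) = 7/15; then P = C(8,2)/C(14,2) = 4/13
P(both orange) = 358/1365 ≈ 0.2623.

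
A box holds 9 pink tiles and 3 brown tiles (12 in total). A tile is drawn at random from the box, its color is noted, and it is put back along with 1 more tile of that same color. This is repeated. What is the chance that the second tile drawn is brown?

1/4

Condition on the first draw. If first is brown (prob 3/12), second-brown has prob (4)/(13); if not (prob 9/12), it has prob 3/(13).
P = (3/12)·(4/13) + (9/12)·(3/13) = 1/4 ≈ 0.2500.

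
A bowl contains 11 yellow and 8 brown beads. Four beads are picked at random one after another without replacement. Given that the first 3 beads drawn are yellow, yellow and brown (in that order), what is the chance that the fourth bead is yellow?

After removing 2 yellow, 1 brown, the bowl has 9 yellow out of 16 remaining.
P(fourth is yellow | given) = 9/16 ≈ 0.5625.

9/16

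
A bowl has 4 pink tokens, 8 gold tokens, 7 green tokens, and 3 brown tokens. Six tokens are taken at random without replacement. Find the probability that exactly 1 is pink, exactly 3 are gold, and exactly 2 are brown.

32/3553

Unordered draws without replacement: count favorable combinations over C(22,6).
Favorable = C(4,1) · C(8,3) · C(7,0) · C(3,2) = 672; total = C(22,6) = 74613.
P = 672/74613 = 32/3553 ≈ 0.0090.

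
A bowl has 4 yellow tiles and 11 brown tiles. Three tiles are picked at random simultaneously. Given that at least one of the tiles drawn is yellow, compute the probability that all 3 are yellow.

2/145

P(all 3 yellow) = C(4,3)/C(15,3) = 4/455; P(at least one yellow) = 1 − C(11,3)/C(15,3) = 58/91.
Since 'all 3 yellow' ⊆ 'at least one yellow', P(all 3 | at least one) = 4/455 / 58/91 = 2/145 ≈ 0.0138.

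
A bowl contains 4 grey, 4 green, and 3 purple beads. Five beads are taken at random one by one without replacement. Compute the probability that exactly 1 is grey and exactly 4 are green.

2/231

Unordered draws without replacement: count favorable combinations over C(11,5).
Favorable = C(4,1) · C(4,4) · C(3,0) = 4; total = C(11,5) = 462.
P = 4/462 = 2/231 ≈ 0.0087.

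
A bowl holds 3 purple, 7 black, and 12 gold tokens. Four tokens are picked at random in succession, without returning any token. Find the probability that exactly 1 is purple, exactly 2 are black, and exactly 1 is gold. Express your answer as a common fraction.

Unordered draws without replacement: count favorable combinations over C(22,4).
Favorable = C(3,1) · C(7,2) · C(12,1) = 756; total = C(22,4) = 7315.
P = 756/7315 = 108/1045 ≈ 0.1033.

108/1045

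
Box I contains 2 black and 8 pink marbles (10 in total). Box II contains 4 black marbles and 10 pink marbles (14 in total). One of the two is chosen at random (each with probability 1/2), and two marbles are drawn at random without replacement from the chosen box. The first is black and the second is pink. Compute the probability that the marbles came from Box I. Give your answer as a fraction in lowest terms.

P(E | Box I) = 8/45; P(E | Box II) = 20/91.
P(E) = 1/2·8/45 + 1/2·20/91 = 814/4095.
By Bayes' rule, P(Box I | E) = 4/45 / 814/4095 = 182/407 ≈ 0.4472.

182/407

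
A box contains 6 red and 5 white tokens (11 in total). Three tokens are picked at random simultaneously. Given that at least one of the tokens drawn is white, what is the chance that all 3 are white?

2/29

P(all 3 white) = C(5,3)/C(11,3) = 2/33; P(at least one white) = 1 − C(6,3)/C(11,3) = 29/33.
Since 'all 3 white' ⊆ 'at least one white', P(all 3 | at least one) = 2/33 / 29/33 = 2/29 ≈ 0.0690.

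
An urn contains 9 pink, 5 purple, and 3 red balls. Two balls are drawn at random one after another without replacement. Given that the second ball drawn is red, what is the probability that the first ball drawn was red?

P(first=red and the second ball drawn is red) = (3/17)·(2/16) = 3/136.
P(the second ball drawn is red) = Σ over first color = 27/272 + 15/272 + 3/136 = 3/17.
By Bayes, P(first=red | the second ball drawn is red) = 3/136 / 3/17 = 1/8 ≈ 0.1250.

1/8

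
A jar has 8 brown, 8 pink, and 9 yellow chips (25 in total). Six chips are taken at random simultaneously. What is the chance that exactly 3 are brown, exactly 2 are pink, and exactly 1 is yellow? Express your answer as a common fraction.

Unordered draws without replacement: count favorable combinations over C(25,6).
Favorable = C(8,3) · C(8,2) · C(9,1) = 14112; total = C(25,6) = 177100.
P = 14112/177100 = 504/6325 ≈ 0.0797.

504/6325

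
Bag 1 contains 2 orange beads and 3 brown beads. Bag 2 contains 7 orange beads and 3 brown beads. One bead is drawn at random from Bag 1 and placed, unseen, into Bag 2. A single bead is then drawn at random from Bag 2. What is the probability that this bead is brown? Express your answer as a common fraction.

Condition on how many of the transferred beads are brown (from Bag 1: 3 brown of 5; then Bag 2 has 11 total).
  0 brown: C(3,0)C(2,1)/C(5,1) = 2/5; then P = 3/11
  1 brown: C(3,1)C(2,0)/C(5,1) = 3/5; then P = 4/11
P(brown from Bag 2) = 18/55 ≈ 0.3273.

18/55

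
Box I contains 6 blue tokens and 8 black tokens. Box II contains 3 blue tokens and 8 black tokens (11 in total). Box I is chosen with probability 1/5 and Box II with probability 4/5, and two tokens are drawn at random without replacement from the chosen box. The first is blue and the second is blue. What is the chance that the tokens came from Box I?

P(E | Box I) = 15/91; P(E | Box II) = 3/55.
P(E) = 1/5·15/91 + 4/5·3/55 = 1917/25025.
By Bayes' rule, P(Box I | E) = 3/91 / 1917/25025 = 275/639 ≈ 0.4304.

275/639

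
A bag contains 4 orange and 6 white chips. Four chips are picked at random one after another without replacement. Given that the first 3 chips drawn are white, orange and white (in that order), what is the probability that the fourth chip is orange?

After removing 1 orange, 2 white, the bag has 3 orange out of 7 remaining.
P(fourth is orange | given) = 3/7 ≈ 0.4286.

3/7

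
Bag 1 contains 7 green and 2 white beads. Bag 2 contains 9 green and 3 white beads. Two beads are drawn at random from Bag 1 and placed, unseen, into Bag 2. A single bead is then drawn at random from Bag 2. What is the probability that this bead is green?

95/126

Condition on how many of the transferred beads are green (from Bag 1: 7 green of 9; then Bag 2 has 14 total).
  0 green: C(7,0)C(2,2)/C(9,2) = 1/36; then P = 9/14
  1 green: C(7,1)C(2,1)/C(9,2) = 7/18; then P = 10/14
  2 green: C(7,2)C(2,0)/C(9,2) = 7/12; then P = 11/14
P(green from Bag 2) = 95/126 ≈ 0.7540.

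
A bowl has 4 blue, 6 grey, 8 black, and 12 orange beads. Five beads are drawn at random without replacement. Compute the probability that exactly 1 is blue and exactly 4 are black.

20/10179

Unordered draws without replacement: count favorable combinations over C(30,5).
Favorable = C(4,1) · C(6,0) · C(8,4) · C(12,0) = 280; total = C(30,5) = 142506.
P = 280/142506 = 20/10179 ≈ 0.0020.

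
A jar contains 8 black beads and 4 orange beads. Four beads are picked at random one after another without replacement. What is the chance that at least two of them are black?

Sum the hypergeometric tail for j = 2,…,4 black beads.
Favorable = C(8,2)·C(4,2) + C(8,3)·C(4,1) + C(8,4)·C(4,0) = 462; total = C(12,4) = 495.
P = 462/495 = 14/15 ≈ 0.9333.

14/15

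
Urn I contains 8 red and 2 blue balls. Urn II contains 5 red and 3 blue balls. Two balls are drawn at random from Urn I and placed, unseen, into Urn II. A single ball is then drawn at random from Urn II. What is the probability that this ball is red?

33/50

Condition on how many of the transferred balls are red (from Urn I: 8 red of 10; then Urn II has 10 total).
  0 red: C(8,0)C(2,2)/C(10,2) = 1/45; then P = 5/10
  1 red: C(8,1)C(2,1)/C(10,2) = 16/45; then P = 6/10
  2 red: C(8,2)C(2,0)/C(10,2) = 28/45; then P = 7/10
P(red from Urn II) = 33/50 ≈ 0.6600.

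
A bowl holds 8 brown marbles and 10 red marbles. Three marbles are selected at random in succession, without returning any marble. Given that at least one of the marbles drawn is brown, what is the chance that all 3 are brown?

7/87

P(all 3 brown) = C(8,3)/C(18,3) = 7/102; P(at least one brown) = 1 − C(10,3)/C(18,3) = 29/34.
Since 'all 3 brown' ⊆ 'at least one brown', P(all 3 | at least one) = 7/102 / 29/34 = 7/87 ≈ 0.0805.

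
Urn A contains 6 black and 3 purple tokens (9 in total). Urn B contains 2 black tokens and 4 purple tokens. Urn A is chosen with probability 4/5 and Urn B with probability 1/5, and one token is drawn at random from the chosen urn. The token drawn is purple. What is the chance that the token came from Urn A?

P(purple | Urn A) = 1/3; P(purple | Urn B) = 2/3.
P(purple) = 4/5·1/3 + 1/5·2/3 = 2/5.
By Bayes' rule, P(Urn A | purple) = 4/15 / 2/5 = 2/3 ≈ 0.6667.

2/3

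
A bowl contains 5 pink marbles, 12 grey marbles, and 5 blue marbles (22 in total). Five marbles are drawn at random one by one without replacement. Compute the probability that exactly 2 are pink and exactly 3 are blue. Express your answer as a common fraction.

50/13167

Unordered draws without replacement: count favorable combinations over C(22,5).
Favorable = C(5,2) · C(12,0) · C(5,3) = 100; total = C(22,5) = 26334.
P = 100/26334 = 50/13167 ≈ 0.0038.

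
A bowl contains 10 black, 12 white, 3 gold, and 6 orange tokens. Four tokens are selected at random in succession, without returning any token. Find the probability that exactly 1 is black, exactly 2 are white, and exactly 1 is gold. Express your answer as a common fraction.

Unordered draws without replacement: count favorable combinations over C(31,4).
Favorable = C(10,1) · C(12,2) · C(3,1) · C(6,0) = 1980; total = C(31,4) = 31465.
P = 1980/31465 = 396/6293 ≈ 0.0629.

396/6293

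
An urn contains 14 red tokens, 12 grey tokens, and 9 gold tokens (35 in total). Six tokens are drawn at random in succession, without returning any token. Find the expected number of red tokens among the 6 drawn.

By linearity of expectation, E[X] = Σ P(draw i is red); by symmetry each draw (even without replacement) has P(red) = 14/35.
E[X] = 6 · 14/35 = 12/5 ≈ 2.4000.

12/5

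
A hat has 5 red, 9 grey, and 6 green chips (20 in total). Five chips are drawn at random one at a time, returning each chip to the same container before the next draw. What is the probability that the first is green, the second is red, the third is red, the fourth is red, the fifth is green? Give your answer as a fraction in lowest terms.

Multiply the conditional probability of each draw in order, with replacement (the composition resets each draw).
P = (6/20) · (5/20) · (5/20) · (5/20) · (6/20) = 9/6400 ≈ 0.0014.

9/6400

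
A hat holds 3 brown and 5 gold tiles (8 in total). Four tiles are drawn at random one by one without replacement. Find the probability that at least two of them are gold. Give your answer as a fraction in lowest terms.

13/14

Sum the hypergeometric tail for j = 2,…,4 gold tiles.
Favorable = C(5,2)·C(3,2) + C(5,3)·C(3,1) + C(5,4)·C(3,0) = 65; total = C(8,4) = 70.
P = 65/70 = 13/14 ≈ 0.9286.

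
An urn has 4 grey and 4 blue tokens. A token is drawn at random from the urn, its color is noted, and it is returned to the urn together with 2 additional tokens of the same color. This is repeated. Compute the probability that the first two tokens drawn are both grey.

After a grey draw the urn holds 6 grey out of 10.
P = (4/8)·(6/10) = 3/10 ≈ 0.3000.

3/10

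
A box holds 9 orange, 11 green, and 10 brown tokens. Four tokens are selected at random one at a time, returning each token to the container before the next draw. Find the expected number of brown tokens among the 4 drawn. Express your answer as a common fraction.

By linearity of expectation, E[X] = Σ P(draw i is brown); each independent draw has P(brown) = 10/30.
E[X] = 4 · 10/30 = 4/3 ≈ 1.3333.

4/3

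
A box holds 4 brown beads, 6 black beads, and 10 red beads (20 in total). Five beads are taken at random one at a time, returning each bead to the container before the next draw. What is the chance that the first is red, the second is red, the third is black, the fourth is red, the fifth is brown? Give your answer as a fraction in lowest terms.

Multiply the conditional probability of each draw in order, with replacement (the composition resets each draw).
P = (10/20) · (10/20) · (6/20) · (10/20) · (4/20) = 3/400 ≈ 0.0075.

3/400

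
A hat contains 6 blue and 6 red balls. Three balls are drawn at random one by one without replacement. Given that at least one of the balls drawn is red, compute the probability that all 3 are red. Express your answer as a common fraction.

P(all 3 red) = C(6,3)/C(12,3) = 1/11; P(at least one red) = 1 − C(6,3)/C(12,3) = 10/11.
Since 'all 3 red' ⊆ 'at least one red', P(all 3 | at least one) = 1/11 / 10/11 = 1/10 ≈ 0.1000.

1/10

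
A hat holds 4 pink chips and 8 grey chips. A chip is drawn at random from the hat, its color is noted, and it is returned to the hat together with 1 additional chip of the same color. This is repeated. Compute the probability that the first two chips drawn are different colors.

16/39

Either pink then grey, or grey then pink; after the first draw the total is 13.
P = (4/12)·(8/13) + (8/12)·(4/13) = 16/39 ≈ 0.4103.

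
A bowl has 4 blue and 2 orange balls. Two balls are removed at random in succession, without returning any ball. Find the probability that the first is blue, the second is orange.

4/15

Multiply the conditional probability of each draw in order, without replacement, so each draw removes one from its color and from the total.
P = (4/6) · (2/5) = 4/15 ≈ 0.2667.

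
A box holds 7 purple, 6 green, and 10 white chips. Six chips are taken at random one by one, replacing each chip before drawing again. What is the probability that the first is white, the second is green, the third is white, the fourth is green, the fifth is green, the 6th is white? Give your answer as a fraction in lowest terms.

Multiply the conditional probability of each draw in order, with replacement (the composition resets each draw).
P = (10/23) · (6/23) · (10/23) · (6/23) · (6/23) · (10/23) = 216000/148035889 ≈ 0.0015.

216000/148035889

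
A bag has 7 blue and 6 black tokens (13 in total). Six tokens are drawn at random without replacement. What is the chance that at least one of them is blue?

1715/1716

Use the complement: P(at least one blue) = 1 − P(no blue).
P(none) = C(6,6)/C(13,6) = 1/1716.
So P = 1 − 1/1716 = 1715/1716 ≈ 0.9994.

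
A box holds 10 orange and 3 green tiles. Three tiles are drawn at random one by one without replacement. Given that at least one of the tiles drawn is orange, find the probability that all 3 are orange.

8/19

P(all 3 orange) = C(10,3)/C(13,3) = 60/143; P(at least one orange) = 1 − C(3,3)/C(13,3) = 285/286.
Since 'all 3 orange' ⊆ 'at least one orange', P(all 3 | at least one) = 60/143 / 285/286 = 8/19 ≈ 0.4211.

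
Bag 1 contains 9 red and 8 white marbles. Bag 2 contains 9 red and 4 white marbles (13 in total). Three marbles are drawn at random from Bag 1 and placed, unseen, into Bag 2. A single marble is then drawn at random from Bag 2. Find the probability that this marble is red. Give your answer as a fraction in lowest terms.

45/68

Condition on how many of the transferred marbles are red (from Bag 1: 9 red of 17; then Bag 2 has 16 total).
  0 red: C(9,0)C(8,3)/C(17,3) = 7/85; then P = 9/16
  1 red: C(9,1)C(8,2)/C(17,3) = 63/170; then P = 10/16
  2 red: C(9,2)C(8,1)/C(17,3) = 36/85; then P = 11/16
  3 red: C(9,3)C(8,0)/C(17,3) = 21/170; then P = 12/16
P(red from Bag 2) = 45/68 ≈ 0.6618.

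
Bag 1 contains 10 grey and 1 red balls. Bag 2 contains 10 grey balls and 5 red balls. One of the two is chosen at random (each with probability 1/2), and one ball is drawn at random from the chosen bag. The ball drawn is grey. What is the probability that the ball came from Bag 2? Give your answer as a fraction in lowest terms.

11/26

P(grey | Bag 1) = 10/11; P(grey | Bag 2) = 2/3.
P(grey) = 1/2·10/11 + 1/2·2/3 = 26/33.
By Bayes' rule, P(Bag 2 | grey) = 1/3 / 26/33 = 11/26 ≈ 0.4231.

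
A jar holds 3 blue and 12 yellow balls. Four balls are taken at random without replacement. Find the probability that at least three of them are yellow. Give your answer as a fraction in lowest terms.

Sum the hypergeometric tail for j = 3,…,4 yellow balls.
Favorable = C(12,3)·C(3,1) + C(12,4)·C(3,0) = 1155; total = C(15,4) = 1365.
P = 1155/1365 = 11/13 ≈ 0.8462.

11/13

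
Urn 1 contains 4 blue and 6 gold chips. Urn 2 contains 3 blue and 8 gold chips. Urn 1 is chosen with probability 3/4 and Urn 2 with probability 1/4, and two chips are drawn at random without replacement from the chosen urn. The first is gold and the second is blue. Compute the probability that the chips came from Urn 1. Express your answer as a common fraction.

11/14

P(E | Urn 1) = 4/15; P(E | Urn 2) = 12/55.
P(E) = 3/4·4/15 + 1/4·12/55 = 14/55.
By Bayes' rule, P(Urn 1 | E) = 1/5 / 14/55 = 11/14 ≈ 0.7857.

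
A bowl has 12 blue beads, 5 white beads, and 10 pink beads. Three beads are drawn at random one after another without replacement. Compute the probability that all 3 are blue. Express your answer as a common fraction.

Unordered draws without replacement: count favorable combinations over C(27,3).
Favorable = C(12,3) · C(5,0) · C(10,0) = 220; total = C(27,3) = 2925.
P = 220/2925 = 44/585 ≈ 0.0752.

44/585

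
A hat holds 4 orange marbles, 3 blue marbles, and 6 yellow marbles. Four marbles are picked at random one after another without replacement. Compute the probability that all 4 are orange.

Unordered draws without replacement: count favorable combinations over C(13,4).
Favorable = C(4,4) · C(3,0) · C(6,0) = 1; total = C(13,4) = 715.
P = 1/715 = 1/715 ≈ 0.0014.

1/715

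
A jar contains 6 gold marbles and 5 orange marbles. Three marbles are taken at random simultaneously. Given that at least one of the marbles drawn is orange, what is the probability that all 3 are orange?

2/29

P(all 3 orange) = C(5,3)/C(11,3) = 2/33; P(at least one orange) = 1 − C(6,3)/C(11,3) = 29/33.
Since 'all 3 orange' ⊆ 'at least one orange', P(all 3 | at least one) = 2/33 / 29/33 = 2/29 ≈ 0.0690.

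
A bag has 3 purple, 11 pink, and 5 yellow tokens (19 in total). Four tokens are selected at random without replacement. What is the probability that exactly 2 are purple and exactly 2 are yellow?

Unordered draws without replacement: count favorable combinations over C(19,4).
Favorable = C(3,2) · C(11,0) · C(5,2) = 30; total = C(19,4) = 3876.
P = 30/3876 = 5/646 ≈ 0.0077.

5/646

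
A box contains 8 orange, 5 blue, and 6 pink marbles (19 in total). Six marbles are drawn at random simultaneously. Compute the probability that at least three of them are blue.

587/3876

Sum the hypergeometric tail for j = 3,…,5 blue marbles.
Favorable = C(5,3)·C(14,3) + C(5,4)·C(14,2) + C(5,5)·C(14,1) = 4109; total = C(19,6) = 27132.
P = 4109/27132 = 587/3876 ≈ 0.1514.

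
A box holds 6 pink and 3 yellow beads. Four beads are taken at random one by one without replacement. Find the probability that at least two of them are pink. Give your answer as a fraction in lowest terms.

20/21

Sum the hypergeometric tail for j = 2,…,4 pink beads.
Favorable = C(6,2)·C(3,2) + C(6,3)·C(3,1) + C(6,4)·C(3,0) = 120; total = C(9,4) = 126.
P = 120/126 = 20/21 ≈ 0.9524.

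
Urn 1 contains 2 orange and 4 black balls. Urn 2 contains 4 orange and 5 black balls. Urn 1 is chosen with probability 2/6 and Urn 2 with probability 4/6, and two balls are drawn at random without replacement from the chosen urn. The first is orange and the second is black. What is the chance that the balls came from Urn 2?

P(E | Urn 1) = 4/15; P(E | Urn 2) = 5/18.
P(E) = 1/3·4/15 + 2/3·5/18 = 37/135.
By Bayes' rule, P(Urn 2 | E) = 5/27 / 37/135 = 25/37 ≈ 0.6757.

25/37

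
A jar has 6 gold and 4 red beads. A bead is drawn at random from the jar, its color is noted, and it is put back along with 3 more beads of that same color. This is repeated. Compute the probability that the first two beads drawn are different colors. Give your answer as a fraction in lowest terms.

Either gold then red, or red then gold; after the first draw the total is 13.
P = (6/10)·(4/13) + (4/10)·(6/13) = 24/65 ≈ 0.3692.

24/65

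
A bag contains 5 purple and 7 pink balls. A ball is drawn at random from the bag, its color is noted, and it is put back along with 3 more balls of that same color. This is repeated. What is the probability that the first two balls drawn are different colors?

Either purple then pink, or pink then purple; after the first draw the total is 15.
P = (5/12)·(7/15) + (7/12)·(5/15) = 7/18 ≈ 0.3889.

7/18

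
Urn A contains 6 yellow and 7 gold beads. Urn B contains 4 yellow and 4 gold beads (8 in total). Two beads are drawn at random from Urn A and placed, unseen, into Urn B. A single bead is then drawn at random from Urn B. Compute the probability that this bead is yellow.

32/65

Condition on how many of the transferred beads are yellow (from Urn A: 6 yellow of 13; then Urn B has 10 total).
  0 yellow: C(6,0)C(7,2)/C(13,2) = 7/26; then P = 4/10
  1 yellow: C(6,1)C(7,1)/C(13,2) = 7/13; then P = 5/10
  2 yellow: C(6,2)C(7,0)/C(13,2) = 5/26; then P = 6/10
P(yellow from Urn B) = 32/65 ≈ 0.4923.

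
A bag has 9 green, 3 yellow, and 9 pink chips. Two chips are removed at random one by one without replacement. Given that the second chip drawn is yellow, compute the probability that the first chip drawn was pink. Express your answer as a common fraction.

9/20

P(first=pink and the second chip drawn is yellow) = (9/21)·(3/20) = 9/140.
P(the second chip drawn is yellow) = Σ over first color = 9/140 + 1/70 + 9/140 = 1/7.
By Bayes, P(first=pink | the second chip drawn is yellow) = 9/140 / 1/7 = 9/20 ≈ 0.4500.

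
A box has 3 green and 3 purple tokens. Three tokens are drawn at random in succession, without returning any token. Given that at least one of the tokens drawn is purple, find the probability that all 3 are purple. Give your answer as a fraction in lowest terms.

P(all 3 purple) = C(3,3)/C(6,3) = 1/20; P(at least one purple) = 1 − C(3,3)/C(6,3) = 19/20.
Since 'all 3 purple' ⊆ 'at least one purple', P(all 3 | at least one) = 1/20 / 19/20 = 1/19 ≈ 0.0526.

1/19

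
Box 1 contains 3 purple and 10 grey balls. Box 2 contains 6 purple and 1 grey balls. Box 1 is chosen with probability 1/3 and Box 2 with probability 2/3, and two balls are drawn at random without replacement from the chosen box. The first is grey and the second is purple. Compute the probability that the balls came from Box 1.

35/87

P(E | Box 1) = 5/26; P(E | Box 2) = 1/7.
P(E) = 1/3·5/26 + 2/3·1/7 = 29/182.
By Bayes' rule, P(Box 1 | E) = 5/78 / 29/182 = 35/87 ≈ 0.4023.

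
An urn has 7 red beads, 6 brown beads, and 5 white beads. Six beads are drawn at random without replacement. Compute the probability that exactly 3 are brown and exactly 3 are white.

50/4641

Unordered draws without replacement: count favorable combinations over C(18,6).
Favorable = C(7,0) · C(6,3) · C(5,3) = 200; total = C(18,6) = 18564.
P = 200/18564 = 50/4641 ≈ 0.0108.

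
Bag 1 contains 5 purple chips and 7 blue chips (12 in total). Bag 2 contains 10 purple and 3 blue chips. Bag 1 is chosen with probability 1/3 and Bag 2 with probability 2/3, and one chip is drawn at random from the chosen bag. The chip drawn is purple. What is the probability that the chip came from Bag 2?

48/61

P(purple | Bag 1) = 5/12; P(purple | Bag 2) = 10/13.
P(purple) = 1/3·5/12 + 2/3·10/13 = 305/468.
By Bayes' rule, P(Bag 2 | purple) = 20/39 / 305/468 = 48/61 ≈ 0.7869.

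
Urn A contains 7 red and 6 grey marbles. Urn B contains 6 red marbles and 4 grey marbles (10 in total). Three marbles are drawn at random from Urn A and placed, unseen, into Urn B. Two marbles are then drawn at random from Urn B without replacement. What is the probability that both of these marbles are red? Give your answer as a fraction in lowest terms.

17/52

Condition on how many of the transferred marbles are red (from Urn A: 7 red of 13; then Urn B has 13 total).
  0 red: C(7,0)C(6,3)/C(13,3) = 10/143; then P = C(6,2)/C(13,2) = 5/26
  1 red: C(7,1)C(6,2)/C(13,3) = 105/286; then P = C(7,2)/C(13,2) = 7/26
  2 red: C(7,2)C(6,1)/C(13,3) = 63/143; then P = C(8,2)/C(13,2) = 14/39
  3 red: C(7,3)C(6,0)/C(13,3) = 35/286; then P = C(9,2)/C(13,2) = 6/13
P(both red) = 17/52 ≈ 0.3269.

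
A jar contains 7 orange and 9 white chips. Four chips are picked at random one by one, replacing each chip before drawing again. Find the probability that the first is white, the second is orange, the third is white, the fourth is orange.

Multiply the conditional probability of each draw in order, with replacement (the composition resets each draw).
P = (9/16) · (7/16) · (9/16) · (7/16) = 3969/65536 ≈ 0.0606.

3969/65536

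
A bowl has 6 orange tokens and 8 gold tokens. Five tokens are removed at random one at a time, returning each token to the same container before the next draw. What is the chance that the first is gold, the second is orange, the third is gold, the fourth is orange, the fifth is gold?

Multiply the conditional probability of each draw in order, with replacement (the composition resets each draw).
P = (8/14) · (6/14) · (8/14) · (6/14) · (8/14) = 576/16807 ≈ 0.0343.

576/16807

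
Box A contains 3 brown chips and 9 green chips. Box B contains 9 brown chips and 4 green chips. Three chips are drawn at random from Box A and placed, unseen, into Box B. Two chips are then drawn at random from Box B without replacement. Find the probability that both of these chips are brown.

629/1760

Condition on how many of the transferred chips are brown (from Box A: 3 brown of 12; then Box B has 16 total).
  0 brown: C(3,0)C(9,3)/C(12,3) = 21/55; then P = C(9,2)/C(16,2) = 3/10
  1 brown: C(3,1)C(9,2)/C(12,3) = 27/55; then P = C(10,2)/C(16,2) = 3/8
  2 brown: C(3,2)C(9,1)/C(12,3) = 27/220; then P = C(11,2)/C(16,2) = 11/24
  3 brown: C(3,3)C(9,0)/C(12,3) = 1/220; then P = C(12,2)/C(16,2) = 11/20
P(both brown) = 629/1760 ≈ 0.3574.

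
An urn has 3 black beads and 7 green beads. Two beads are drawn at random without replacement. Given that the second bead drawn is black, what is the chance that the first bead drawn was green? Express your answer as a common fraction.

P(first=green and the second bead drawn is black) = (7/10)·(3/9) = 7/30.
P(the second bead drawn is black) = Σ over first color = 1/15 + 7/30 = 3/10.
By Bayes, P(first=green | the second bead drawn is black) = 7/30 / 3/10 = 7/9 ≈ 0.7778.

7/9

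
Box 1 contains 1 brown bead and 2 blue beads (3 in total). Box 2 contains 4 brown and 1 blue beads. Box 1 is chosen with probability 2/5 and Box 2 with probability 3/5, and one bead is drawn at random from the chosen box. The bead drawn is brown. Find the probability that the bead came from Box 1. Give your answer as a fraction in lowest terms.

5/23

P(brown | Box 1) = 1/3; P(brown | Box 2) = 4/5.
P(brown) = 2/5·1/3 + 3/5·4/5 = 46/75.
By Bayes' rule, P(Box 1 | brown) = 2/15 / 46/75 = 5/23 ≈ 0.2174.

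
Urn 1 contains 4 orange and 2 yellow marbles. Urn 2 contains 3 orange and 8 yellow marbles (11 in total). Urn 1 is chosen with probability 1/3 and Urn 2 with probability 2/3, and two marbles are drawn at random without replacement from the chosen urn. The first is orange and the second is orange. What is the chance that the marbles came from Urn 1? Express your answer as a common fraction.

P(E | Urn 1) = 2/5; P(E | Urn 2) = 3/55.
P(E) = 1/3·2/5 + 2/3·3/55 = 28/165.
By Bayes' rule, P(Urn 1 | E) = 2/15 / 28/165 = 11/14 ≈ 0.7857.

11/14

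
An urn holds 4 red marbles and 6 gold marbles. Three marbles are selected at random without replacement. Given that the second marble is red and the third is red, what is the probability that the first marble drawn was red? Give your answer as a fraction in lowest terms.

P(first=red and the second marble is red and the third is red) = (4/10)·(3/9)·(2/8) = 1/30.
P(E) = Σ over first color = 1/30 + 1/10 = 2/15.
By Bayes, P(first=red | E) = 1/30 / 2/15 = 1/4 ≈ 0.2500.

1/4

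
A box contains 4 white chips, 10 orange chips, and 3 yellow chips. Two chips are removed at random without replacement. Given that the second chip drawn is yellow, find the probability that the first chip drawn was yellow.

P(first=yellow and the second chip drawn is yellow) = (3/17)·(2/16) = 3/136.
P(the second chip drawn is yellow) = Σ over first color = 3/68 + 15/136 + 3/136 = 3/17.
By Bayes, P(first=yellow | the second chip drawn is yellow) = 3/136 / 3/17 = 1/8 ≈ 0.1250.

1/8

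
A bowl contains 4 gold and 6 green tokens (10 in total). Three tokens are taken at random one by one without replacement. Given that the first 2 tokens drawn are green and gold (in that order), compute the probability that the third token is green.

After removing 1 gold, 1 green, the bowl has 5 green out of 8 remaining.
P(third is green | given) = 5/8 ≈ 0.6250.

5/8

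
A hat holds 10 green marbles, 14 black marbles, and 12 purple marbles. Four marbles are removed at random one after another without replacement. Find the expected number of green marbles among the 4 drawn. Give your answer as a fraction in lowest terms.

By linearity of expectation, E[X] = Σ P(draw i is green); by symmetry each draw (even without replacement) has P(green) = 10/36.
E[X] = 4 · 10/36 = 10/9 ≈ 1.1111.

10/9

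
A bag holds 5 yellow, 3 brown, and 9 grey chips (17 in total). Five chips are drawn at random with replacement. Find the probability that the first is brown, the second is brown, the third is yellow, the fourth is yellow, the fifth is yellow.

Multiply the conditional probability of each draw in order, with replacement (the composition resets each draw).
P = (3/17) · (3/17) · (5/17) · (5/17) · (5/17) = 1125/1419857 ≈ 0.0008.

1125/1419857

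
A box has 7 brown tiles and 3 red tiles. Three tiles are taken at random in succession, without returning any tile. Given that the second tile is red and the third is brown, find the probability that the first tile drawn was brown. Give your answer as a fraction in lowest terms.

P(first=brown and the second tile is red and the third is brown) = (7/10)·(3/9)·(6/8) = 7/40.
P(E) = Σ over first color = 7/40 + 7/120 = 7/30.
By Bayes, P(first=brown | E) = 7/40 / 7/30 = 3/4 ≈ 0.7500.

3/4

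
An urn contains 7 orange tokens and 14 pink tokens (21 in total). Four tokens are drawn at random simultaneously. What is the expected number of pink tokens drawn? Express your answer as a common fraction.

By linearity of expectation, E[X] = Σ P(draw i is pink); by symmetry each draw (even without replacement) has P(pink) = 14/21.
E[X] = 4 · 14/21 = 8/3 ≈ 2.6667.

8/3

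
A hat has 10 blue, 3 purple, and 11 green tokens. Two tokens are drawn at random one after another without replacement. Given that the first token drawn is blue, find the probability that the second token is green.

After removing 1 blue, the hat has 11 green out of 23 remaining.
P(second is green | given) = 11/23 ≈ 0.4783.

11/23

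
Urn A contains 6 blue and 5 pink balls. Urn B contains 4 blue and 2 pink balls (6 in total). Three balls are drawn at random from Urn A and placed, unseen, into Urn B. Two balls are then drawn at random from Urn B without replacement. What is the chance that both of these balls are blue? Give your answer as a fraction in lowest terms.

Condition on how many of the transferred balls are blue (from Urn A: 6 blue of 11; then Urn B has 9 total).
  0 blue: C(6,0)C(5,3)/C(11,3) = 2/33; then P = C(4,2)/C(9,2) = 1/6
  1 blue: C(6,1)C(5,2)/C(11,3) = 4/11; then P = C(5,2)/C(9,2) = 5/18
  2 blue: C(6,2)C(5,1)/C(11,3) = 5/11; then P = C(6,2)/C(9,2) = 5/12
  3 blue: C(6,3)C(5,0)/C(11,3) = 4/33; then P = C(7,2)/C(9,2) = 7/12
P(both blue) = 49/132 ≈ 0.3712.

49/132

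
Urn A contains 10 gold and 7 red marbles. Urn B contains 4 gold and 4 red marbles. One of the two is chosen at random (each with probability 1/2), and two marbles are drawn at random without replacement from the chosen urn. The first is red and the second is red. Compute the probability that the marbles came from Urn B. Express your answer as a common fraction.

P(E | Urn A) = 21/136; P(E | Urn B) = 3/14.
P(E) = 1/2·21/136 + 1/2·3/14 = 351/1904.
By Bayes' rule, P(Urn B | E) = 3/28 / 351/1904 = 68/117 ≈ 0.5812.

68/117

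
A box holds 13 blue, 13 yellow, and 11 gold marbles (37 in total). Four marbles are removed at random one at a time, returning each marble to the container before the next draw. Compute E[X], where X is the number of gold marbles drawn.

By linearity of expectation, E[X] = Σ P(draw i is gold); each independent draw has P(gold) = 11/37.
E[X] = 4 · 11/37 = 44/37 ≈ 1.1892.

44/37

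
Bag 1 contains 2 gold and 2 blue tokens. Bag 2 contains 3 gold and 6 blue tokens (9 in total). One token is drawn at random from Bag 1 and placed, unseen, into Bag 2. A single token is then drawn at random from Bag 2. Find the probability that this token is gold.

Condition on how many of the transferred tokens are gold (from Bag 1: 2 gold of 4; then Bag 2 has 10 total).
  0 gold: C(2,0)C(2,1)/C(4,1) = 1/2; then P = 3/10
  1 gold: C(2,1)C(2,0)/C(4,1) = 1/2; then P = 4/10
P(gold from Bag 2) = 7/20 ≈ 0.3500.

7/20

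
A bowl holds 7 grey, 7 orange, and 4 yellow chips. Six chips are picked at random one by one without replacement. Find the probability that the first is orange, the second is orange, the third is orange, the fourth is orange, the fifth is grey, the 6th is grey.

7/2652

Multiply the conditional probability of each draw in order, without replacement, so each draw removes one from its color and from the total.
P = (7/18) · (6/17) · (5/16) · (4/15) · (7/14) · (6/13) = 7/2652 ≈ 0.0026.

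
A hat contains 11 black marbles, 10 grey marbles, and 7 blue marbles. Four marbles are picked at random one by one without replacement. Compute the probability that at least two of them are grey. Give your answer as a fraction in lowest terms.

617/1365

Sum the hypergeometric tail for j = 2,…,4 grey marbles.
Favorable = C(10,2)·C(18,2) + C(10,3)·C(18,1) + C(10,4)·C(18,0) = 9255; total = C(28,4) = 20475.
P = 9255/20475 = 617/1365 ≈ 0.4520.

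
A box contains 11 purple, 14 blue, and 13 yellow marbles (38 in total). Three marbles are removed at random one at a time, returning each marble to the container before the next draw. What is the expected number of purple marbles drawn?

By linearity of expectation, E[X] = Σ P(draw i is purple); each independent draw has P(purple) = 11/38.
E[X] = 3 · 11/38 = 33/38 ≈ 0.8684.

33/38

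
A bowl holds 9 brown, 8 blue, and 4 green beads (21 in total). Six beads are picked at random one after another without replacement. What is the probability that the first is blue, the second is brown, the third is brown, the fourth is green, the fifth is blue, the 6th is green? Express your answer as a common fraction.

Multiply the conditional probability of each draw in order, without replacement, so each draw removes one from its color and from the total.
P = (8/21) · (9/20) · (8/19) · (4/18) · (7/17) · (3/16) = 2/1615 ≈ 0.0012.

2/1615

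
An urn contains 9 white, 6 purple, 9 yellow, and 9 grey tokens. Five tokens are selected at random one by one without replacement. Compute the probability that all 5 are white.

21/39556

Unordered draws without replacement: count favorable combinations over C(33,5).
Favorable = C(9,5) · C(6,0) · C(9,0) · C(9,0) = 126; total = C(33,5) = 237336.
P = 126/237336 = 21/39556 ≈ 0.0005.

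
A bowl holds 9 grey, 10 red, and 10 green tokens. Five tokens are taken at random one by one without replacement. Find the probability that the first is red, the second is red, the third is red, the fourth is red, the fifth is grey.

6/1885

Multiply the conditional probability of each draw in order, without replacement, so each draw removes one from its color and from the total.
P = (10/29) · (9/28) · (8/27) · (7/26) · (9/25) = 6/1885 ≈ 0.0032.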